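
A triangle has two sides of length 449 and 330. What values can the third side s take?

119 < s < 779

By the triangle inequality, s must be less than 449 + 330 = 779 and greater than |449 − 330| = 119.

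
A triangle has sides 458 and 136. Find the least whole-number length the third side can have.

The third side must be strictly greater than |458 − 136| = 322.
The smallest integer above 322 is 323.

323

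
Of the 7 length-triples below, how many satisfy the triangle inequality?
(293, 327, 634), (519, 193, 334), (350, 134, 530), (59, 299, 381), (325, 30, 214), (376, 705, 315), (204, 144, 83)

2

(293,327,634): 293+327 ≤ 634 → not valid
(193,334,519): 193+334 > 519 → valid
(134,350,530): 134+350 ≤ 530 → not valid
(59,299,381): 59+299 ≤ 381 → not valid
(30,214,325): 30+214 ≤ 325 → not valid
(315,376,705): 315+376 ≤ 705 → not valid
(83,144,204): 83+144 > 204 → valid
2 of the 7 triples form a triangle.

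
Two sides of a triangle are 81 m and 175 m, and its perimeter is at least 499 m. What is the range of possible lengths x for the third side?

Triangle inequality alone gives 94 < x < 256.
The perimeter condition gives x ≥ 499 − 81 − 175 = 243.
Intersecting the two: 243 ≤ x < 256.

243 ≤ x < 256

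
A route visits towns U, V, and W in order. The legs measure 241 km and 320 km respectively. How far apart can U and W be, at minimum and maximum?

By the triangle inequality, |241 − 320| ≤ UW ≤ 241 + 320.

79 ≤ UW ≤ 561 km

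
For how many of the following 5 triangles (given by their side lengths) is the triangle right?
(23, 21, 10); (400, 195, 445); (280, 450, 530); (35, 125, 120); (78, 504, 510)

4

(23,21,10): 10²+21² = 541 > 529 = 23² → acute
(400,195,445): 195²+400² = 198025 = 445² → right
(280,450,530): 280²+450² = 280900 = 530² → right
(35,125,120): 35²+120² = 15625 = 125² → right
(78,504,510): 78²+504² = 260100 = 510² → right
4 of the 5 are right.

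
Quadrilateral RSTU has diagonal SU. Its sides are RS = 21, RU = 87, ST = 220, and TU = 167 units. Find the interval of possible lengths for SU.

From triangle RSU: |21 − 87| < SU < 21 + 87, i.e. 66 < SU < 108.
From triangle TSU: 53 < SU < 387.
Both must hold, so SU lies in the intersection.

66 < SU < 108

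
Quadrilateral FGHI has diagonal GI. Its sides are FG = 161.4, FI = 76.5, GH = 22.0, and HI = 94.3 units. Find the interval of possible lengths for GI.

From triangle FGI: |161.4 − 76.5| < GI < 161.4 + 76.5, i.e. 84.9 < GI < 237.9.
From triangle HGI: 72.3 < GI < 116.3.
Both must hold, so GI lies in the intersection.

84.9 < GI < 116.3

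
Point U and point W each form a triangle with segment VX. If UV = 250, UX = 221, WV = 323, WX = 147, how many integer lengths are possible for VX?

293

From triangle UVX: 29 < VX < 471.
From triangle WVX: 176 < VX < 470.
Intersection: 176 < VX < 470, so integers 177 through 469: 293 values.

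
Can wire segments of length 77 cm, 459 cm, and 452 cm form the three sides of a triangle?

Yes

The longest side is 459, and the other two sum to 529.
Since 529 > 459, the triangle inequality holds.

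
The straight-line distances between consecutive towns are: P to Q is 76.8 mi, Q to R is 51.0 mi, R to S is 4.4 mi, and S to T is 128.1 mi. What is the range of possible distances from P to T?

The maximum is all hops collinear in one direction: 76.8 + 51.0 + 4.4 + 128.1 = 260.3.
The longest hop is 128.1; the others sum to 132.2. Since 128.1 ≤ 132.2, the path can fold back on itself completely, so the minimum distance is 0.

0 ≤ PT ≤ 260.3 mi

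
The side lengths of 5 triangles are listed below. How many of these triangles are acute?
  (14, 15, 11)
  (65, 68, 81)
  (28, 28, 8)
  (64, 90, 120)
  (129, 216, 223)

(14,15,11): 11²+14² = 317 > 225 = 15² → acute
(65,68,81): 65²+68² = 8849 > 6561 = 81² → acute
(28,28,8): 8²+28² = 848 > 784 = 28² → acute
(64,90,120): 64²+90² = 12196 < 14400 = 120² → obtuse
(129,216,223): 129²+216² = 63297 > 49729 = 223² → acute
4 of the 5 are acute.

4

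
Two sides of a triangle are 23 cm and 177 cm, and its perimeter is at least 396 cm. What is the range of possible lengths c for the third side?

196 ≤ c < 200

Triangle inequality alone gives 154 < c < 200.
The perimeter condition gives c ≥ 396 − 23 − 177 = 196.
Intersecting the two: 196 ≤ c < 200.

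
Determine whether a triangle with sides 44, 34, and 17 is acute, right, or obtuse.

Compare the square of the longest side to the sum of squares of the other two: 17² + 34² = 1445 < 1936 = 44².

obtuse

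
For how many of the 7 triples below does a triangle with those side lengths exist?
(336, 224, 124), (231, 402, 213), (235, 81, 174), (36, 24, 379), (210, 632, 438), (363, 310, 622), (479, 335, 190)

(124,224,336): 124+224 > 336 → valid
(213,231,402): 213+231 > 402 → valid
(81,174,235): 81+174 > 235 → valid
(24,36,379): 24+36 ≤ 379 → not valid
(210,438,632): 210+438 > 632 → valid
(310,363,622): 310+363 > 622 → valid
(190,335,479): 190+335 > 479 → valid
6 of the 7 triples form a triangle.

6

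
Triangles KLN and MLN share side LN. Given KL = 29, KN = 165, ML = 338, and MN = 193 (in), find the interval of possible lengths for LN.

From triangle KLN: |29 − 165| < LN < 29 + 165, i.e. 136 < LN < 194.
From triangle MLN: 145 < LN < 531.
Both must hold, so LN lies in the intersection.

145 < LN < 194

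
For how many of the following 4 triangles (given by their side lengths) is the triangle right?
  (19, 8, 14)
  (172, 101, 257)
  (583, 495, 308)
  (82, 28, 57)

1

(19,8,14): 8²+14² = 260 < 361 = 19² → obtuse
(172,101,257): 101²+172² = 39785 < 66049 = 257² → obtuse
(583,495,308): 308²+495² = 339889 = 583² → right
(82,28,57): 28²+57² = 4033 < 6724 = 82² → obtuse
1 of the 4 is right.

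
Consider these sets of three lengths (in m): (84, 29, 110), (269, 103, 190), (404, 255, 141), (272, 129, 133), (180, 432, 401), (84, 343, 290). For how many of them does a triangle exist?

(29,84,110): 29+84 > 110 → valid
(103,190,269): 103+190 > 269 → valid
(141,255,404): 141+255 ≤ 404 → not valid
(129,133,272): 129+133 ≤ 272 → not valid
(180,401,432): 180+401 > 432 → valid
(84,290,343): 84+290 > 343 → valid
4 of the 6 triples form a triangle.

4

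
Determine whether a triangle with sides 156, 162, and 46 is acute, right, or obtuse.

acute

Compare the square of the longest side to the sum of squares of the other two: 46² + 156² = 26452 > 26244 = 162².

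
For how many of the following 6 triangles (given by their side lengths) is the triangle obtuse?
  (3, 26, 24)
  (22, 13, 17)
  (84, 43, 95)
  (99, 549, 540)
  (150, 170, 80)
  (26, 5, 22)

4

(3,26,24): 3²+24² = 585 < 676 = 26² → obtuse
(22,13,17): 13²+17² = 458 < 484 = 22² → obtuse
(84,43,95): 43²+84² = 8905 < 9025 = 95² → obtuse
(99,549,540): 99²+540² = 301401 = 549² → right
(150,170,80): 80²+150² = 28900 = 170² → right
(26,5,22): 5²+22² = 509 < 676 = 26² → obtuse
4 of the 6 are obtuse.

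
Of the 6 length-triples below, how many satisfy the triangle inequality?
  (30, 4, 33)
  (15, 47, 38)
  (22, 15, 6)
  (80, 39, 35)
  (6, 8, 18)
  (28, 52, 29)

(4,30,33): 4+30 > 33 → valid
(15,38,47): 15+38 > 47 → valid
(6,15,22): 6+15 ≤ 22 → not valid
(35,39,80): 35+39 ≤ 80 → not valid
(6,8,18): 6+8 ≤ 18 → not valid
(28,29,52): 28+29 > 52 → valid
3 of the 6 triples form a triangle.

3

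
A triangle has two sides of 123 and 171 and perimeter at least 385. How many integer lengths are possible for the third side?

203

Triangle inequality: 48 < x < 294. Perimeter ≥ 385 gives x ≥ 385 − 123 − 171 = 91.
So 91 ≤ x < 294; integers 91 through 293: 203 values.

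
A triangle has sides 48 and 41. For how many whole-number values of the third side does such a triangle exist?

The third side lies in the open interval (7, 89).
Integers from 8 to 88 inclusive: 88 − 8 + 1 = 81.

81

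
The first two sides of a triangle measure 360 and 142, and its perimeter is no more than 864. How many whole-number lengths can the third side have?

144

Triangle inequality: 218 < x < 502. Perimeter ≤ 864 gives x ≤ 864 − 360 − 142 = 362.
So 218 < x ≤ 362; integers 219 through 362: 144 values.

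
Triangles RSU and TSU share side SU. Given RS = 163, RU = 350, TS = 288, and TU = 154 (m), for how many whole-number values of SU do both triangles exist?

254

From triangle RSU: 187 < SU < 513.
From triangle TSU: 134 < SU < 442.
Intersection: 187 < SU < 442, so integers 188 through 441: 254 values.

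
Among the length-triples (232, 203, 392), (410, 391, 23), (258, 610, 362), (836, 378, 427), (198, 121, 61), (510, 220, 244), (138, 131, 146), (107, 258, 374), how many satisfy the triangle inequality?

(203,232,392): 203+232 > 392 → valid
(23,391,410): 23+391 > 410 → valid
(258,362,610): 258+362 > 610 → valid
(378,427,836): 378+427 ≤ 836 → not valid
(61,121,198): 61+121 ≤ 198 → not valid
(220,244,510): 220+244 ≤ 510 → not valid
(131,138,146): 131+138 > 146 → valid
(107,258,374): 107+258 ≤ 374 → not valid
4 of the 8 triples form a triangle.

4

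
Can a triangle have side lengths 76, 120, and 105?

The longest side is 120, and the other two sum to 181.
Since 181 > 120, the triangle inequality holds.

Yes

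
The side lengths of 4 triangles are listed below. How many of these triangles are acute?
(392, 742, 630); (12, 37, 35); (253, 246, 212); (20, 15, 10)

1

(392,742,630): 392²+630² = 550564 = 742² → right
(12,37,35): 12²+35² = 1369 = 37² → right
(253,246,212): 212²+246² = 105460 > 64009 = 253² → acute
(20,15,10): 10²+15² = 325 < 400 = 20² → obtuse
1 of the 4 is acute.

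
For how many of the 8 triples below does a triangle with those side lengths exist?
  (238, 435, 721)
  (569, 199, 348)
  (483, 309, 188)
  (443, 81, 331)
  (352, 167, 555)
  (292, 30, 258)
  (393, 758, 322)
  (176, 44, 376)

(238,435,721): 238+435 ≤ 721 → not valid
(199,348,569): 199+348 ≤ 569 → not valid
(188,309,483): 188+309 > 483 → valid
(81,331,443): 81+331 ≤ 443 → not valid
(167,352,555): 167+352 ≤ 555 → not valid
(30,258,292): 30+258 ≤ 292 → not valid
(322,393,758): 322+393 ≤ 758 → not valid
(44,176,376): 44+176 ≤ 376 → not valid
1 of the 8 triples forms a triangle.

1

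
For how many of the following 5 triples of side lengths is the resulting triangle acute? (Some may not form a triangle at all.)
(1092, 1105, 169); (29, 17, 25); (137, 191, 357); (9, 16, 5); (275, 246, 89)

(1092,1105,169): 169²+1092² = 1221025 = 1105² → right
(29,17,25): 17²+25² = 914 > 841 = 29² → acute
(137,191,357): 137+191 ≤ 357, not a triangle
(9,16,5): 5+9 ≤ 16, not a triangle
(275,246,89): 89²+246² = 68437 < 75625 = 275² → obtuse
1 of the 5 is acute.

1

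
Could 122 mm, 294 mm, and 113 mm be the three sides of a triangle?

No

The longest side is 294, but the other two sum to only 235.
235 < 294, so the triangle inequality fails.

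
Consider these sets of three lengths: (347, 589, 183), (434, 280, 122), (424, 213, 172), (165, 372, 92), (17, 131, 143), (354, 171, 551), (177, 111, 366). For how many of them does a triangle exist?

1

(183,347,589): 183+347 ≤ 589 → not valid
(122,280,434): 122+280 ≤ 434 → not valid
(172,213,424): 172+213 ≤ 424 → not valid
(92,165,372): 92+165 ≤ 372 → not valid
(17,131,143): 17+131 > 143 → valid
(171,354,551): 171+354 ≤ 551 → not valid
(111,177,366): 111+177 ≤ 366 → not valid
1 of the 7 triples forms a triangle.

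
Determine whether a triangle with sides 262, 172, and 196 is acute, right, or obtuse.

obtuse

Compare the square of the longest side to the sum of squares of the other two: 172² + 196² = 68000 < 68644 = 262².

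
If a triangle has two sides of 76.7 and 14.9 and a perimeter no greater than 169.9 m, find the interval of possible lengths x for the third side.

Triangle inequality alone gives 61.8 < x < 91.6.
The perimeter condition gives x ≤ 169.9 − 76.7 − 14.9 = 78.3.
Intersecting the two: 61.8 < x ≤ 78.3.

61.8 < x ≤ 78.3 m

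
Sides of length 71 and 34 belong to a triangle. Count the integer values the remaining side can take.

67

The third side lies in the open interval (37, 105).
Integers from 38 to 104 inclusive: 104 − 38 + 1 = 67.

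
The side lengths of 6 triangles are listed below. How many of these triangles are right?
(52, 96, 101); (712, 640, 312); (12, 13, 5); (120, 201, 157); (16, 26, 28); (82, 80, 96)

2

(52,96,101): 52²+96² = 11920 > 10201 = 101² → acute
(712,640,312): 312²+640² = 506944 = 712² → right
(12,13,5): 5²+12² = 169 = 13² → right
(120,201,157): 120²+157² = 39049 < 40401 = 201² → obtuse
(16,26,28): 16²+26² = 932 > 784 = 28² → acute
(82,80,96): 80²+82² = 13124 > 9216 = 96² → acute
2 of the 6 are right.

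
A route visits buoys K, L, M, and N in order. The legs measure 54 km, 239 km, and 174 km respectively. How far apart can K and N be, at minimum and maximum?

The maximum is all hops collinear in one direction: 54 + 239 + 174 = 467.
The longest hop is 239; the others sum to 228. Folding the others back against it leaves at least 239 − 228 = 11.

11 ≤ KN ≤ 467 km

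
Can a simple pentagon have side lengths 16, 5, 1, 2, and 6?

For a pentagon, each side must be shorter than the sum of the others.
Here the longest side is 16, but the remaining 4 sides sum to only 14.

No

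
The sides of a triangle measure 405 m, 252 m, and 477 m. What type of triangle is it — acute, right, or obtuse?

Compare the square of the longest side to the sum of squares of the other two: 252² + 405² = 227529 = 477².

right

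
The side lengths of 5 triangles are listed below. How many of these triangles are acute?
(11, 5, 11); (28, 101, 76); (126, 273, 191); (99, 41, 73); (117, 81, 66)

1

(11,5,11): 5²+11² = 146 > 121 = 11² → acute
(28,101,76): 28²+76² = 6560 < 10201 = 101² → obtuse
(126,273,191): 126²+191² = 52357 < 74529 = 273² → obtuse
(99,41,73): 41²+73² = 7010 < 9801 = 99² → obtuse
(117,81,66): 66²+81² = 10917 < 13689 = 117² → obtuse
1 of the 5 is acute.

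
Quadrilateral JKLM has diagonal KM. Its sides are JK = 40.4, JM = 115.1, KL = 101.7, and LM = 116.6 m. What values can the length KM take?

74.7 < KM < 155.5

From triangle JKM: |40.4 − 115.1| < KM < 40.4 + 115.1, i.e. 74.7 < KM < 155.5.
From triangle LKM: 14.9 < KM < 218.3.
Both must hold, so KM lies in the intersection.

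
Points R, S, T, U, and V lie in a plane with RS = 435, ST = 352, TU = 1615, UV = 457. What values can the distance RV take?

371 ≤ RV ≤ 2859

The maximum is all hops collinear in one direction: 435 + 352 + 1615 + 457 = 2859.
The longest hop is 1615; the others sum to 1244. Folding the others back against it leaves at least 1615 − 1244 = 371.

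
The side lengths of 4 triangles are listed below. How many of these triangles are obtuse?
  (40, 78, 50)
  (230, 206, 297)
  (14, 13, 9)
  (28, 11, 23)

2

(40,78,50): 40²+50² = 4100 < 6084 = 78² → obtuse
(230,206,297): 206²+230² = 95336 > 88209 = 297² → acute
(14,13,9): 9²+13² = 250 > 196 = 14² → acute
(28,11,23): 11²+23² = 650 < 784 = 28² → obtuse
2 of the 4 are obtuse.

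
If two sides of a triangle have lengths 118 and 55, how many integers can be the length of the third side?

The third side lies in the open interval (63, 173).
Integers from 64 to 172 inclusive: 172 − 64 + 1 = 109.

109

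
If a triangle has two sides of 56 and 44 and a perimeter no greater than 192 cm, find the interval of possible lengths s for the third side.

Triangle inequality alone gives 12 < s < 100.
The perimeter condition gives s ≤ 192 − 56 − 44 = 92.
Intersecting the two: 12 < s ≤ 92.

12 < s ≤ 92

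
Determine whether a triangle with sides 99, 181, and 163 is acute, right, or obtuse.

acute

Compare the square of the longest side to the sum of squares of the other two: 99² + 163² = 36370 > 32761 = 181².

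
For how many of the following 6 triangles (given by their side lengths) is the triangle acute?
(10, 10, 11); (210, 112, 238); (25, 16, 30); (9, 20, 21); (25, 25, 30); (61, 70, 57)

(10,10,11): 10²+10² = 200 > 121 = 11² → acute
(210,112,238): 112²+210² = 56644 = 238² → right
(25,16,30): 16²+25² = 881 < 900 = 30² → obtuse
(9,20,21): 9²+20² = 481 > 441 = 21² → acute
(25,25,30): 25²+25² = 1250 > 900 = 30² → acute
(61,70,57): 57²+61² = 6970 > 4900 = 70² → acute
4 of the 6 are acute.

4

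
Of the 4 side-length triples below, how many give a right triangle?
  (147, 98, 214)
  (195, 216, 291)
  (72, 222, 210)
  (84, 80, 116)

3

(147,98,214): 98²+147² = 31213 < 45796 = 214² → obtuse
(195,216,291): 195²+216² = 84681 = 291² → right
(72,222,210): 72²+210² = 49284 = 222² → right
(84,80,116): 80²+84² = 13456 = 116² → right
3 of the 4 are right.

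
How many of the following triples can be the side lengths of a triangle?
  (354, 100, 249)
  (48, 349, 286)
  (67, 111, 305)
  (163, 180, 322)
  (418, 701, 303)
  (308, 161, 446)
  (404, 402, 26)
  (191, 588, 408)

(100,249,354): 100+249 ≤ 354 → not valid
(48,286,349): 48+286 ≤ 349 → not valid
(67,111,305): 67+111 ≤ 305 → not valid
(163,180,322): 163+180 > 322 → valid
(303,418,701): 303+418 > 701 → valid
(161,308,446): 161+308 > 446 → valid
(26,402,404): 26+402 > 404 → valid
(191,408,588): 191+408 > 588 → valid
5 of the 8 triples form a triangle.

5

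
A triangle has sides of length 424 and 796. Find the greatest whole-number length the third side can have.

The third side must be strictly less than 424 + 796 = 1220.
The largest integer below 1220 is 1219.

1219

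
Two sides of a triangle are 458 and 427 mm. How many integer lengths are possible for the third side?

The third side lies in the open interval (31, 885).
Integers from 32 to 884 inclusive: 884 − 32 + 1 = 853.

853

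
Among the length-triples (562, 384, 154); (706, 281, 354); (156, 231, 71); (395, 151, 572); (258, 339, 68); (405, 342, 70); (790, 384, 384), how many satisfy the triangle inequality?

1

(154,384,562): 154+384 ≤ 562 → not valid
(281,354,706): 281+354 ≤ 706 → not valid
(71,156,231): 71+156 ≤ 231 → not valid
(151,395,572): 151+395 ≤ 572 → not valid
(68,258,339): 68+258 ≤ 339 → not valid
(70,342,405): 70+342 > 405 → valid
(384,384,790): 384+384 ≤ 790 → not valid
1 of the 7 triples forms a triangle.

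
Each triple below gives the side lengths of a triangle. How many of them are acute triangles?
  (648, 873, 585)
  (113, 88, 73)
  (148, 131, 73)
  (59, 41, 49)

(648,873,585): 585²+648² = 762129 = 873² → right
(113,88,73): 73²+88² = 13073 > 12769 = 113² → acute
(148,131,73): 73²+131² = 22490 > 21904 = 148² → acute
(59,41,49): 41²+49² = 4082 > 3481 = 59² → acute
3 of the 4 are acute.

3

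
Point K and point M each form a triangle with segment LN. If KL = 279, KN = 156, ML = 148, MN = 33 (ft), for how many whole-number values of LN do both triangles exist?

57

From triangle KLN: 123 < LN < 435.
From triangle MLN: 115 < LN < 181.
Intersection: 123 < LN < 181, so integers 124 through 180: 57 values.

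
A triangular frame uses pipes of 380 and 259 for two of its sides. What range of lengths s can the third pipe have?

By the triangle inequality, s must be less than 380 + 259 = 639 and greater than |380 − 259| = 121.

121 < s < 639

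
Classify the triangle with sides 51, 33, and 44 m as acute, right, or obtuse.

Compare the square of the longest side to the sum of squares of the other two: 33² + 44² = 3025 > 2601 = 51².

acute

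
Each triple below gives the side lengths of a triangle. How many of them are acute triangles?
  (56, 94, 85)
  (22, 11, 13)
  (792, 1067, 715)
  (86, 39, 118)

1

(56,94,85): 56²+85² = 10361 > 8836 = 94² → acute
(22,11,13): 11²+13² = 290 < 484 = 22² → obtuse
(792,1067,715): 715²+792² = 1138489 = 1067² → right
(86,39,118): 39²+86² = 8917 < 13924 = 118² → obtuse
1 of the 4 is acute.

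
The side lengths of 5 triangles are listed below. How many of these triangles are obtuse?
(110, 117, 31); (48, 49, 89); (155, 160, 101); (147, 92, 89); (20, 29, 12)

(110,117,31): 31²+110² = 13061 < 13689 = 117² → obtuse
(48,49,89): 48²+49² = 4705 < 7921 = 89² → obtuse
(155,160,101): 101²+155² = 34226 > 25600 = 160² → acute
(147,92,89): 89²+92² = 16385 < 21609 = 147² → obtuse
(20,29,12): 12²+20² = 544 < 841 = 29² → obtuse
4 of the 5 are obtuse.

4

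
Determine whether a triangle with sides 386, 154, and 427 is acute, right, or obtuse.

obtuse

Compare the square of the longest side to the sum of squares of the other two: 154² + 386² = 172712 < 182329 = 427².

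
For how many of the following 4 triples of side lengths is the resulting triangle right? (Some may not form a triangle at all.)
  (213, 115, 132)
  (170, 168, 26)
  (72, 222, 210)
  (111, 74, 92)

2

(213,115,132): 115²+132² = 30649 < 45369 = 213² → obtuse
(170,168,26): 26²+168² = 28900 = 170² → right
(72,222,210): 72²+210² = 49284 = 222² → right
(111,74,92): 74²+92² = 13940 > 12321 = 111² → acute
2 of the 4 are right.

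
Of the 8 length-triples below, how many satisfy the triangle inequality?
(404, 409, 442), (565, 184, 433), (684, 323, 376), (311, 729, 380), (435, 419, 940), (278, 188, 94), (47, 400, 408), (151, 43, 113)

(404,409,442): 404+409 > 442 → valid
(184,433,565): 184+433 > 565 → valid
(323,376,684): 323+376 > 684 → valid
(311,380,729): 311+380 ≤ 729 → not valid
(419,435,940): 419+435 ≤ 940 → not valid
(94,188,278): 94+188 > 278 → valid
(47,400,408): 47+400 > 408 → valid
(43,113,151): 43+113 > 151 → valid
6 of the 8 triples form a triangle.

6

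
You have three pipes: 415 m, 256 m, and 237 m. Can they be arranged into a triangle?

The longest side is 415, and the other two sum to 493.
Since 493 > 415, the triangle inequality holds.

Yes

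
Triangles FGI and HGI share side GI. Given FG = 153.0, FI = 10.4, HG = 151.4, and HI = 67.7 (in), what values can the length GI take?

From triangle FGI: |153.0 − 10.4| < GI < 153.0 + 10.4, i.e. 142.6 < GI < 163.4.
From triangle HGI: 83.7 < GI < 219.1.
Both must hold, so GI lies in the intersection.

142.6 < GI < 163.4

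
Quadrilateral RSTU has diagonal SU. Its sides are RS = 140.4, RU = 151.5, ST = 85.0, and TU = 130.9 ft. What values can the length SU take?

45.9 < SU < 215.9

From triangle RSU: |140.4 − 151.5| < SU < 140.4 + 151.5, i.e. 11.1 < SU < 291.9.
From triangle TSU: 45.9 < SU < 215.9.
Both must hold, so SU lies in the intersection.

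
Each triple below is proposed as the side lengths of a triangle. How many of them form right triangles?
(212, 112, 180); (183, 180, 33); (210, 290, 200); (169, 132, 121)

(212,112,180): 112²+180² = 44944 = 212² → right
(183,180,33): 33²+180² = 33489 = 183² → right
(210,290,200): 200²+210² = 84100 = 290² → right
(169,132,121): 121²+132² = 32065 > 28561 = 169² → acute
3 of the 4 are right.

3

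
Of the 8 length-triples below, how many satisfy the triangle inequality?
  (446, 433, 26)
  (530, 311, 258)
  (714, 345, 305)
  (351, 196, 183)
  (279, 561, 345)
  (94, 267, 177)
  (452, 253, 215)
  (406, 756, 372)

(26,433,446): 26+433 > 446 → valid
(258,311,530): 258+311 > 530 → valid
(305,345,714): 305+345 ≤ 714 → not valid
(183,196,351): 183+196 > 351 → valid
(279,345,561): 279+345 > 561 → valid
(94,177,267): 94+177 > 267 → valid
(215,253,452): 215+253 > 452 → valid
(372,406,756): 372+406 > 756 → valid
7 of the 8 triples form a triangle.

7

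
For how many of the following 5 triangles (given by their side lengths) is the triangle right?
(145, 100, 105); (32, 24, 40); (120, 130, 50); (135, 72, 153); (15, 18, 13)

(145,100,105): 100²+105² = 21025 = 145² → right
(32,24,40): 24²+32² = 1600 = 40² → right
(120,130,50): 50²+120² = 16900 = 130² → right
(135,72,153): 72²+135² = 23409 = 153² → right
(15,18,13): 13²+15² = 394 > 324 = 18² → acute
4 of the 5 are right.

4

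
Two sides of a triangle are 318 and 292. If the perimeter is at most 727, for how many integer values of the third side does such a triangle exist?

91

Triangle inequality: 26 < x < 610. Perimeter ≤ 727 gives x ≤ 727 − 318 − 292 = 117.
So 26 < x ≤ 117; integers 27 through 117: 91 values.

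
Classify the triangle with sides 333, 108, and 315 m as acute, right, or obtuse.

right

Compare the square of the longest side to the sum of squares of the other two: 108² + 315² = 110889 = 333².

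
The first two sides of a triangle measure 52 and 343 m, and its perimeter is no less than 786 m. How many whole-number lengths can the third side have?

4

Triangle inequality: 291 < x < 395. Perimeter ≥ 786 gives x ≥ 786 − 52 − 343 = 391.
So 391 ≤ x < 395; integers 391 through 394: 4 values.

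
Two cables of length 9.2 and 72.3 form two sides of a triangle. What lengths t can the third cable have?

63.1 < t < 81.5

By the triangle inequality, t must be less than 9.2 + 72.3 = 81.5 and greater than |9.2 − 72.3| = 63.1.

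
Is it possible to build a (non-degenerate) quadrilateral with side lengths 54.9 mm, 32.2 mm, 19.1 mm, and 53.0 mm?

Yes

A quadrilateral exists iff every side is shorter than the sum of the others — equivalently, the longest side is less than the sum of the rest.
Longest side 54.9 < 104.3 (sum of the remaining 3), so yes.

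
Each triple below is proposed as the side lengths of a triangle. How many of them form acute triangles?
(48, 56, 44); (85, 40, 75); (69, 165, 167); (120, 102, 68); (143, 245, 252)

4

(48,56,44): 44²+48² = 4240 > 3136 = 56² → acute
(85,40,75): 40²+75² = 7225 = 85² → right
(69,165,167): 69²+165² = 31986 > 27889 = 167² → acute
(120,102,68): 68²+102² = 15028 > 14400 = 120² → acute
(143,245,252): 143²+245² = 80474 > 63504 = 252² → acute
4 of the 5 are acute.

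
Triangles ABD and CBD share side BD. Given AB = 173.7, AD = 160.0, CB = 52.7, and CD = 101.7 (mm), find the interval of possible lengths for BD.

49.0 < BD < 154.4

From triangle ABD: |173.7 − 160.0| < BD < 173.7 + 160.0, i.e. 13.7 < BD < 333.7.
From triangle CBD: 49.0 < BD < 154.4.
Both must hold, so BD lies in the intersection.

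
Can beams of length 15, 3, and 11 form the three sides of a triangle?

No

The longest side is 15, but the other two sum to only 14.
14 < 15, so the triangle inequality fails.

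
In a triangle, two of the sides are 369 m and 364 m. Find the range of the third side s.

5 < s < 733

By the triangle inequality, s must be less than 369 + 364 = 733 and greater than |369 − 364| = 5.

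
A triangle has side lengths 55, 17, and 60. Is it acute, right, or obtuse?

obtuse

Compare the square of the longest side to the sum of squares of the other two: 17² + 55² = 3314 < 3600 = 60².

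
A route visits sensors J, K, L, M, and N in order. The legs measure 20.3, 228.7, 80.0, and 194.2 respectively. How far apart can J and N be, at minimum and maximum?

0 ≤ JN ≤ 523.2

The maximum is all hops collinear in one direction: 20.3 + 228.7 + 80.0 + 194.2 = 523.2.
The longest hop is 228.7; the others sum to 294.5. Since 228.7 ≤ 294.5, the path can fold back on itself completely, so the minimum distance is 0.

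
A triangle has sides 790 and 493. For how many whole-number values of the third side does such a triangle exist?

The third side lies in the open interval (297, 1283).
Integers from 298 to 1282 inclusive: 1282 − 298 + 1 = 985.

985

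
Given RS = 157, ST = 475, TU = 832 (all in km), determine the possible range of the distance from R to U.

The maximum is all hops collinear in one direction: 157 + 475 + 832 = 1464.
The longest hop is 832; the others sum to 632. Folding the others back against it leaves at least 832 − 632 = 200.

200 ≤ RU ≤ 1464 km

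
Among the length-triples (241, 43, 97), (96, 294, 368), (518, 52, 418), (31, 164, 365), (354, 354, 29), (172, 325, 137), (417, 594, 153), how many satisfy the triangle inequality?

2

(43,97,241): 43+97 ≤ 241 → not valid
(96,294,368): 96+294 > 368 → valid
(52,418,518): 52+418 ≤ 518 → not valid
(31,164,365): 31+164 ≤ 365 → not valid
(29,354,354): 29+354 > 354 → valid
(137,172,325): 137+172 ≤ 325 → not valid
(153,417,594): 153+417 ≤ 594 → not valid
2 of the 7 triples form a triangle.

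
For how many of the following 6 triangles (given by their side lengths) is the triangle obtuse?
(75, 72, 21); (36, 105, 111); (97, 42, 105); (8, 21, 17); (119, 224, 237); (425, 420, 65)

1

(75,72,21): 21²+72² = 5625 = 75² → right
(36,105,111): 36²+105² = 12321 = 111² → right
(97,42,105): 42²+97² = 11173 > 11025 = 105² → acute
(8,21,17): 8²+17² = 353 < 441 = 21² → obtuse
(119,224,237): 119²+224² = 64337 > 56169 = 237² → acute
(425,420,65): 65²+420² = 180625 = 425² → right
1 of the 6 is obtuse.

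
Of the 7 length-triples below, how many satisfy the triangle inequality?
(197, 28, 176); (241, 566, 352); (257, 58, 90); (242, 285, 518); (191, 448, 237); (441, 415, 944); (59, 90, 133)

(28,176,197): 28+176 > 197 → valid
(241,352,566): 241+352 > 566 → valid
(58,90,257): 58+90 ≤ 257 → not valid
(242,285,518): 242+285 > 518 → valid
(191,237,448): 191+237 ≤ 448 → not valid
(415,441,944): 415+441 ≤ 944 → not valid
(59,90,133): 59+90 > 133 → valid
4 of the 7 triples form a triangle.

4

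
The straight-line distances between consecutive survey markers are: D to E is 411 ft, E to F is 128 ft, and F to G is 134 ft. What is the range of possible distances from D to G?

The maximum is all hops collinear in one direction: 411 + 128 + 134 = 673.
The longest hop is 411; the others sum to 262. Folding the others back against it leaves at least 411 − 262 = 149.

149 ≤ DG ≤ 673 ft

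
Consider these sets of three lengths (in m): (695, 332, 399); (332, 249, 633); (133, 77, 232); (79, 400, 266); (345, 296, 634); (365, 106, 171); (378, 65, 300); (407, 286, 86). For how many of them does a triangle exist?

2

(332,399,695): 332+399 > 695 → valid
(249,332,633): 249+332 ≤ 633 → not valid
(77,133,232): 77+133 ≤ 232 → not valid
(79,266,400): 79+266 ≤ 400 → not valid
(296,345,634): 296+345 > 634 → valid
(106,171,365): 106+171 ≤ 365 → not valid
(65,300,378): 65+300 ≤ 378 → not valid
(86,286,407): 86+286 ≤ 407 → not valid
2 of the 8 triples form a triangle.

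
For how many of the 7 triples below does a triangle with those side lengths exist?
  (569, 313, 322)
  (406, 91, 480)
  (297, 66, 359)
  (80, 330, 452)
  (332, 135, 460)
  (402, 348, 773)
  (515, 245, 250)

(313,322,569): 313+322 > 569 → valid
(91,406,480): 91+406 > 480 → valid
(66,297,359): 66+297 > 359 → valid
(80,330,452): 80+330 ≤ 452 → not valid
(135,332,460): 135+332 > 460 → valid
(348,402,773): 348+402 ≤ 773 → not valid
(245,250,515): 245+250 ≤ 515 → not valid
4 of the 7 triples form a triangle.

4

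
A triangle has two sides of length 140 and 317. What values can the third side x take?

By the triangle inequality, x must be less than 140 + 317 = 457 and greater than |140 − 317| = 177.

177 < x < 457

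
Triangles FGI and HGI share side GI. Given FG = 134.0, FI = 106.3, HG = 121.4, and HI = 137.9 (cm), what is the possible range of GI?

From triangle FGI: |134.0 − 106.3| < GI < 134.0 + 106.3, i.e. 27.7 < GI < 240.3.
From triangle HGI: 16.5 < GI < 259.3.
Both must hold, so GI lies in the intersection.

27.7 < GI < 240.3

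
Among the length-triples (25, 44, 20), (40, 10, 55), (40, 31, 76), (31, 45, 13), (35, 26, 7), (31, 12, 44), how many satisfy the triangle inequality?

1

(20,25,44): 20+25 > 44 → valid
(10,40,55): 10+40 ≤ 55 → not valid
(31,40,76): 31+40 ≤ 76 → not valid
(13,31,45): 13+31 ≤ 45 → not valid
(7,26,35): 7+26 ≤ 35 → not valid
(12,31,44): 12+31 ≤ 44 → not valid
1 of the 6 triples forms a triangle.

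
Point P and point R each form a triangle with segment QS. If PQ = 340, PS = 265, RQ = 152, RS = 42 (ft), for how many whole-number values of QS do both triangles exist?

83

From triangle PQS: 75 < QS < 605.
From triangle RQS: 110 < QS < 194.
Intersection: 110 < QS < 194, so integers 111 through 193: 83 values.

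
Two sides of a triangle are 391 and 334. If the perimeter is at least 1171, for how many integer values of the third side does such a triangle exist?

279

Triangle inequality: 57 < x < 725. Perimeter ≥ 1171 gives x ≥ 1171 − 391 − 334 = 446.
So 446 ≤ x < 725; integers 446 through 724: 279 values.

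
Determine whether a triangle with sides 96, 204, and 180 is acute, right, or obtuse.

right

Compare the square of the longest side to the sum of squares of the other two: 96² + 180² = 41616 = 204².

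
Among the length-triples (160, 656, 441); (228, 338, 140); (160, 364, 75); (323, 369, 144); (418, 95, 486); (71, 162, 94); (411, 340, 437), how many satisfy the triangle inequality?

(160,441,656): 160+441 ≤ 656 → not valid
(140,228,338): 140+228 > 338 → valid
(75,160,364): 75+160 ≤ 364 → not valid
(144,323,369): 144+323 > 369 → valid
(95,418,486): 95+418 > 486 → valid
(71,94,162): 71+94 > 162 → valid
(340,411,437): 340+411 > 437 → valid
5 of the 7 triples form a triangle.

5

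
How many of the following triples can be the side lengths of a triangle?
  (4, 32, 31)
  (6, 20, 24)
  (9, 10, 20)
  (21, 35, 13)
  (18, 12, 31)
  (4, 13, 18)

2

(4,31,32): 4+31 > 32 → valid
(6,20,24): 6+20 > 24 → valid
(9,10,20): 9+10 ≤ 20 → not valid
(13,21,35): 13+21 ≤ 35 → not valid
(12,18,31): 12+18 ≤ 31 → not valid
(4,13,18): 4+13 ≤ 18 → not valid
2 of the 6 triples form a triangle.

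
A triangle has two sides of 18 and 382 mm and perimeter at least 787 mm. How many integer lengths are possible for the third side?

13

Triangle inequality: 364 < x < 400. Perimeter ≥ 787 gives x ≥ 787 − 18 − 382 = 387.
So 387 ≤ x < 400; integers 387 through 399: 13 values.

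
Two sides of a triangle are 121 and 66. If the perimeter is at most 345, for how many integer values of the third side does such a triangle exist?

103

Triangle inequality: 55 < x < 187. Perimeter ≤ 345 gives x ≤ 345 − 121 − 66 = 158.
So 55 < x ≤ 158; integers 56 through 158: 103 values.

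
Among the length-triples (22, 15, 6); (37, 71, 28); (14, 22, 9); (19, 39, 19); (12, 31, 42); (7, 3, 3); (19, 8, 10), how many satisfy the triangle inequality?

(6,15,22): 6+15 ≤ 22 → not valid
(28,37,71): 28+37 ≤ 71 → not valid
(9,14,22): 9+14 > 22 → valid
(19,19,39): 19+19 ≤ 39 → not valid
(12,31,42): 12+31 > 42 → valid
(3,3,7): 3+3 ≤ 7 → not valid
(8,10,19): 8+10 ≤ 19 → not valid
2 of the 7 triples form a triangle.

2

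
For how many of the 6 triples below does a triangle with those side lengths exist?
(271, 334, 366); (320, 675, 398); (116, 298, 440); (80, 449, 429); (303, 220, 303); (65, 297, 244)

(271,334,366): 271+334 > 366 → valid
(320,398,675): 320+398 > 675 → valid
(116,298,440): 116+298 ≤ 440 → not valid
(80,429,449): 80+429 > 449 → valid
(220,303,303): 220+303 > 303 → valid
(65,244,297): 65+244 > 297 → valid
5 of the 6 triples form a triangle.

5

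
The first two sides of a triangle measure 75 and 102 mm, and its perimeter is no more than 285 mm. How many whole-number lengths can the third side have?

81

Triangle inequality: 27 < x < 177. Perimeter ≤ 285 gives x ≤ 285 − 75 − 102 = 108.
So 27 < x ≤ 108; integers 28 through 108: 81 values.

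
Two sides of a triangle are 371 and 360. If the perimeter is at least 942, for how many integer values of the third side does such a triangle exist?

Triangle inequality: 11 < x < 731. Perimeter ≥ 942 gives x ≥ 942 − 371 − 360 = 211.
So 211 ≤ x < 731; integers 211 through 730: 520 values.

520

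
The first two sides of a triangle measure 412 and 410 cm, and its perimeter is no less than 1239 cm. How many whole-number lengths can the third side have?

Triangle inequality: 2 < x < 822. Perimeter ≥ 1239 gives x ≥ 1239 − 412 − 410 = 417.
So 417 ≤ x < 822; integers 417 through 821: 405 values.

405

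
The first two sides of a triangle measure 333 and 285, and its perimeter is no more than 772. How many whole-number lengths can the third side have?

Triangle inequality: 48 < x < 618. Perimeter ≤ 772 gives x ≤ 772 − 333 − 285 = 154.
So 48 < x ≤ 154; integers 49 through 154: 106 values.

106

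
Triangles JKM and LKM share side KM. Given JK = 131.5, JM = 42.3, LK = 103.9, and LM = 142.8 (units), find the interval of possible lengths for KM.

89.2 < KM < 173.8

From triangle JKM: |131.5 − 42.3| < KM < 131.5 + 42.3, i.e. 89.2 < KM < 173.8.
From triangle LKM: 38.9 < KM < 246.7.
Both must hold, so KM lies in the intersection.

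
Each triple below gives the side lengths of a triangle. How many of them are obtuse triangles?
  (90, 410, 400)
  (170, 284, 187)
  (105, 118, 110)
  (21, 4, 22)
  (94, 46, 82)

(90,410,400): 90²+400² = 168100 = 410² → right
(170,284,187): 170²+187² = 63869 < 80656 = 284² → obtuse
(105,118,110): 105²+110² = 23125 > 13924 = 118² → acute
(21,4,22): 4²+21² = 457 < 484 = 22² → obtuse
(94,46,82): 46²+82² = 8840 > 8836 = 94² → acute
2 of the 5 are obtuse.

2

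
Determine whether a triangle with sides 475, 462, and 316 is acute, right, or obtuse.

acute

Compare the square of the longest side to the sum of squares of the other two: 316² + 462² = 313300 > 225625 = 475².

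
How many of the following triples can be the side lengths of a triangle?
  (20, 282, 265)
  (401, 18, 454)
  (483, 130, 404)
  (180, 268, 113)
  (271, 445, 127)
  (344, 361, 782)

(20,265,282): 20+265 > 282 → valid
(18,401,454): 18+401 ≤ 454 → not valid
(130,404,483): 130+404 > 483 → valid
(113,180,268): 113+180 > 268 → valid
(127,271,445): 127+271 ≤ 445 → not valid
(344,361,782): 344+361 ≤ 782 → not valid
3 of the 6 triples form a triangle.

3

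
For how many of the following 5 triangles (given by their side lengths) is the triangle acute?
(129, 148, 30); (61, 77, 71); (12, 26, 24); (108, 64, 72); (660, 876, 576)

(129,148,30): 30²+129² = 17541 < 21904 = 148² → obtuse
(61,77,71): 61²+71² = 8762 > 5929 = 77² → acute
(12,26,24): 12²+24² = 720 > 676 = 26² → acute
(108,64,72): 64²+72² = 9280 < 11664 = 108² → obtuse
(660,876,576): 576²+660² = 767376 = 876² → right
2 of the 5 are acute.

2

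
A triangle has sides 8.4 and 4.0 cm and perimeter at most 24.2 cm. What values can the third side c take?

4.4 < c ≤ 11.8 cm

Triangle inequality alone gives 4.4 < c < 12.4.
The perimeter condition gives c ≤ 24.2 − 8.4 − 4.0 = 11.8.
Intersecting the two: 4.4 < c ≤ 11.8.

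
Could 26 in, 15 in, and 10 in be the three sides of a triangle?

The longest side is 26, but the other two sum to only 25.
25 < 26, so the triangle inequality fails.

No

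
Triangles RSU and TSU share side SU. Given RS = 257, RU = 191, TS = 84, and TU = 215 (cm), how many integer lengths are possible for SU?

167

From triangle RSU: 66 < SU < 448.
From triangle TSU: 131 < SU < 299.
Intersection: 131 < SU < 299, so integers 132 through 298: 167 values.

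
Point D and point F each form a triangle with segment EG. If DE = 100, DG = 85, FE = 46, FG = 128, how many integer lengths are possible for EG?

91

From triangle DEG: 15 < EG < 185.
From triangle FEG: 82 < EG < 174.
Intersection: 82 < EG < 174, so integers 83 through 173: 91 values.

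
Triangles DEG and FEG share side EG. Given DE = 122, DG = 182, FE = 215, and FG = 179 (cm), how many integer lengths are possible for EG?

From triangle DEG: 60 < EG < 304.
From triangle FEG: 36 < EG < 394.
Intersection: 60 < EG < 304, so integers 61 through 303: 243 values.

243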